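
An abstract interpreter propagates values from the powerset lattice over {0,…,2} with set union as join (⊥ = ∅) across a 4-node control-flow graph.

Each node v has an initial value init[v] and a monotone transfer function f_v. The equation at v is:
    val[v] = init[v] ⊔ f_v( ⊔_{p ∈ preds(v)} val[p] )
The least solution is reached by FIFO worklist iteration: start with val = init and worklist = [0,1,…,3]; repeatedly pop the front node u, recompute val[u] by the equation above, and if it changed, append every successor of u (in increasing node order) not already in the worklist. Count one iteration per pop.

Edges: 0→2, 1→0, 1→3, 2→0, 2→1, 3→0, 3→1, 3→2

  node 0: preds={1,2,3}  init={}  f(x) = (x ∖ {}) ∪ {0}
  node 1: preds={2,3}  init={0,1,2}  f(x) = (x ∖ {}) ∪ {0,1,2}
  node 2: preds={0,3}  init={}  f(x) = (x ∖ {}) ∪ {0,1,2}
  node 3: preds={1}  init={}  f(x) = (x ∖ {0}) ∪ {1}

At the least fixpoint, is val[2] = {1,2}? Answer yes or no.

Iteration log — 7 steps:
  step 1. node 0  ⊔preds={0,1,2}  new={0,1,2}  old={}  +wl: 
  step 2. node 1  ⊔preds={}  new={0,1,2}  stable
  step 3. node 2  ⊔preds={0,1,2}  new={0,1,2}  old={}  +wl: 0,1
  step 4. node 3  ⊔preds={0,1,2}  new={1,2}  old={}  +wl: 2
  step 5. node 0  ⊔preds={0,1,2}  new={0,1,2}  stable
  step 6. node 1  ⊔preds={0,1,2}  new={0,1,2}  stable
  step 7. node 2  ⊔preds={0,1,2}  new={0,1,2}  stable

Least fixpoint reached:
  node 0: {0,1,2}
  node 1: {0,1,2}
  node 2: {0,1,2}
  node 3: {1,2}

no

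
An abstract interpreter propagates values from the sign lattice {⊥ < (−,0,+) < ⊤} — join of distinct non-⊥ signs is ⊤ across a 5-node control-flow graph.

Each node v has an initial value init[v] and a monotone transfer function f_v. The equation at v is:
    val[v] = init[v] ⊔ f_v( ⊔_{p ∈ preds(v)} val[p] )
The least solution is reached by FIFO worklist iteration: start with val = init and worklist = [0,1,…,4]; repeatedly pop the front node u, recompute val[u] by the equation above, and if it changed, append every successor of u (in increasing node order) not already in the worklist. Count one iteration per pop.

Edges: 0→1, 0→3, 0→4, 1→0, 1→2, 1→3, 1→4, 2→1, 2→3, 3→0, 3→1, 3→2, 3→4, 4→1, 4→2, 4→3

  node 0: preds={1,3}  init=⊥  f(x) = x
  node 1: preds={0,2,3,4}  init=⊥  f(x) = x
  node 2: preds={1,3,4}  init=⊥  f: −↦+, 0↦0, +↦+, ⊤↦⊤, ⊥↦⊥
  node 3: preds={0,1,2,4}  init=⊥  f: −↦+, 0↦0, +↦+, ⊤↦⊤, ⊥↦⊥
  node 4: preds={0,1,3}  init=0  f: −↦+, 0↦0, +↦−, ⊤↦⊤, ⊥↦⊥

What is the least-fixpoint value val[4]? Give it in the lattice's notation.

Worklist (10 pops):
  #1 pop 0: in=⊥ → ⊥ (no change)
  #2 pop 1: in=0 → 0 (was ⊥); enqueue [0]
  #3 pop 2: in=0 → 0 (was ⊥); enqueue [1]
  #4 pop 3: in=0 → 0 (was ⊥); enqueue [2]
  #5 pop 4: in=0 → 0 (no change)
  #6 pop 0: in=0 → 0 (was ⊥); enqueue [3,4]
  #7 pop 1: in=0 → 0 (no change)
  #8 pop 2: in=0 → 0 (no change)
  #9 pop 3: in=0 → 0 (no change)
  #10 pop 4: in=0 → 0 (no change)

Fixpoint:
  val[0] = 0
  val[1] = 0
  val[2] = 0
  val[3] = 0
  val[4] = 0

0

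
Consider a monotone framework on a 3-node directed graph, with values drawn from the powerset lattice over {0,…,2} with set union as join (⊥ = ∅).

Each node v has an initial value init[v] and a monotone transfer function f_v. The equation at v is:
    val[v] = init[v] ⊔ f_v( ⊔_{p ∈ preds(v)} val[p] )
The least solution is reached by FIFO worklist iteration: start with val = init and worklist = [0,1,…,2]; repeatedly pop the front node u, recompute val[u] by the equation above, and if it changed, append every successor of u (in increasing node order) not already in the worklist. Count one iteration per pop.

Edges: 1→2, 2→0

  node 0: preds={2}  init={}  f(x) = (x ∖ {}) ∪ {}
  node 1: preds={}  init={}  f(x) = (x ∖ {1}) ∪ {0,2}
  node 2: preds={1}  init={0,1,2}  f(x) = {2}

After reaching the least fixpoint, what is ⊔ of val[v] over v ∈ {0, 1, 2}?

Iteration log — 3 steps:
  step 1. node 0  ⊔preds={0,1,2}  new={0,1,2}  old={}  +wl: 
  step 2. node 1  ⊔preds={}  new={0,2}  old={}  +wl: 
  step 3. node 2  ⊔preds={0,2}  new={0,1,2}  stable

Least fixpoint reached:
  node 0: {0,1,2}
  node 1: {0,2}
  node 2: {0,1,2}

{0,1,2}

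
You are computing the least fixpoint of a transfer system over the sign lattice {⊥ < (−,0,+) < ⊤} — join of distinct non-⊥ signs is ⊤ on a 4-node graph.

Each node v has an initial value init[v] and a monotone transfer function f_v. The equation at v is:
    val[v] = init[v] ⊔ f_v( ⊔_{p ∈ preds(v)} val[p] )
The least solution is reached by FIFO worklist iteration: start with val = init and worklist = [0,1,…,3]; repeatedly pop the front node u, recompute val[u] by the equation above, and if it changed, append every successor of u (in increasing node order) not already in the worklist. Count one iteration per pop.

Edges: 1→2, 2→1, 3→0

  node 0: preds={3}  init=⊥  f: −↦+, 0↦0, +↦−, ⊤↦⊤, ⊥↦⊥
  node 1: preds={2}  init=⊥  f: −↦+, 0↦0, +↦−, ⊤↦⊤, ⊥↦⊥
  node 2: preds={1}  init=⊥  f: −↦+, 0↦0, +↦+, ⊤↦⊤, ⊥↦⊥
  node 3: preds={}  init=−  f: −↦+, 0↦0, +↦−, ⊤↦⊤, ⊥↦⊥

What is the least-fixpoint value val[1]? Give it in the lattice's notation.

Trace (4 dequeues):
  [1] u=0 | in − | out + | prev ⊥ | push {}
  [2] u=1 | in ⊥ | out ⊥ | ==
  [3] u=2 | in ⊥ | out ⊥ | ==
  [4] u=3 | in ⊥ | out − | ==

Converged values:
  [0] +
  [1] ⊥
  [2] ⊥
  [3] −

⊥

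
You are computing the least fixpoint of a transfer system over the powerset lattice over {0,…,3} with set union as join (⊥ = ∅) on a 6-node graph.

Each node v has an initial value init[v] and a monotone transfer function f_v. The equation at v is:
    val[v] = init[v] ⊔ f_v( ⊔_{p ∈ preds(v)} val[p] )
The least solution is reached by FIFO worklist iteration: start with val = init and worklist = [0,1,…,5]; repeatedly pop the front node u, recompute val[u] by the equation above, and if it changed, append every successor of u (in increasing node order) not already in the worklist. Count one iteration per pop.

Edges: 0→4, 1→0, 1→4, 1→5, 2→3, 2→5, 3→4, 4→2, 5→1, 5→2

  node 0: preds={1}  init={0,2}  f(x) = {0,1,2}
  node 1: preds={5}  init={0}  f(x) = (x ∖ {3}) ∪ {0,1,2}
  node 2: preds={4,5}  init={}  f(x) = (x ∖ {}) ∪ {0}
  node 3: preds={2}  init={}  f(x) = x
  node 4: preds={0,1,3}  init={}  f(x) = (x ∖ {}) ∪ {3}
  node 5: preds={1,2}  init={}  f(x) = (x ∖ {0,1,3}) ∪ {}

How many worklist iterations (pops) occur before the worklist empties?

Worklist (12 pops):
  #1 pop 0: in={0} → {0,1,2} (was {0,2}); enqueue []
  #2 pop 1: in={} → {0,1,2} (was {0}); enqueue [0]
  #3 pop 2: in={} → {0} (was {}); enqueue []
  #4 pop 3: in={0} → {0} (was {}); enqueue []
  #5 pop 4: in={0,1,2} → {0,1,2,3} (was {}); enqueue [2]
  #6 pop 5: in={0,1,2} → {2} (was {}); enqueue [1]
  #7 pop 0: in={0,1,2} → {0,1,2} (no change)
  #8 pop 2: in={0,1,2,3} → {0,1,2,3} (was {0}); enqueue [3,5]
  #9 pop 1: in={2} → {0,1,2} (no change)
  #10 pop 3: in={0,1,2,3} → {0,1,2,3} (was {0}); enqueue [4]
  #11 pop 5: in={0,1,2,3} → {2} (no change)
  #12 pop 4: in={0,1,2,3} → {0,1,2,3} (no change)

Fixpoint:
  val[0] = {0,1,2}
  val[1] = {0,1,2}
  val[2] = {0,1,2,3}
  val[3] = {0,1,2,3}
  val[4] = {0,1,2,3}
  val[5] = {2}

12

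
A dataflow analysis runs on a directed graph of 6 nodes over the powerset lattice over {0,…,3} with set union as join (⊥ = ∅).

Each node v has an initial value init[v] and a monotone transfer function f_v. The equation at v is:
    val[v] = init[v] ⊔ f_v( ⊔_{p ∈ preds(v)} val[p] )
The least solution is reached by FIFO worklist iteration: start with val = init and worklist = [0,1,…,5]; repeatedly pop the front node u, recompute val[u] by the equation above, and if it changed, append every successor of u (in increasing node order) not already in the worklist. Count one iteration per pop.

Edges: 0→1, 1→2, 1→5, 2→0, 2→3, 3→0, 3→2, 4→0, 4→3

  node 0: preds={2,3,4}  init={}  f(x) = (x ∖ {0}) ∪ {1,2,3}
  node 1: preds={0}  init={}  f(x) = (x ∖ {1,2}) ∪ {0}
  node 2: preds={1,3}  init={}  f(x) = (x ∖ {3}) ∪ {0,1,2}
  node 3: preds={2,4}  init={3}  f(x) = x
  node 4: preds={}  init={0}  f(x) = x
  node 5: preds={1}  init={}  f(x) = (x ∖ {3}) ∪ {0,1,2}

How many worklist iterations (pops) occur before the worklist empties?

Trace (8 dequeues):
  [1] u=0 | in {0,3} | out {1,2,3} | prev {} | push {}
  [2] u=1 | in {1,2,3} | out {0,3} | prev {} | push {}
  [3] u=2 | in {0,3} | out {0,1,2} | prev {} | push {0}
  [4] u=3 | in {0,1,2} | out {0,1,2,3} | prev {3} | push {2}
  [5] u=4 | in {} | out {0} | ==
  [6] u=5 | in {0,3} | out {0,1,2} | prev {} | push {}
  [7] u=0 | in {0,1,2,3} | out {1,2,3} | ==
  [8] u=2 | in {0,1,2,3} | out {0,1,2} | ==

Converged values:
  [0] {1,2,3}
  [1] {0,3}
  [2] {0,1,2}
  [3] {0,1,2,3}
  [4] {0}
  [5] {0,1,2}

8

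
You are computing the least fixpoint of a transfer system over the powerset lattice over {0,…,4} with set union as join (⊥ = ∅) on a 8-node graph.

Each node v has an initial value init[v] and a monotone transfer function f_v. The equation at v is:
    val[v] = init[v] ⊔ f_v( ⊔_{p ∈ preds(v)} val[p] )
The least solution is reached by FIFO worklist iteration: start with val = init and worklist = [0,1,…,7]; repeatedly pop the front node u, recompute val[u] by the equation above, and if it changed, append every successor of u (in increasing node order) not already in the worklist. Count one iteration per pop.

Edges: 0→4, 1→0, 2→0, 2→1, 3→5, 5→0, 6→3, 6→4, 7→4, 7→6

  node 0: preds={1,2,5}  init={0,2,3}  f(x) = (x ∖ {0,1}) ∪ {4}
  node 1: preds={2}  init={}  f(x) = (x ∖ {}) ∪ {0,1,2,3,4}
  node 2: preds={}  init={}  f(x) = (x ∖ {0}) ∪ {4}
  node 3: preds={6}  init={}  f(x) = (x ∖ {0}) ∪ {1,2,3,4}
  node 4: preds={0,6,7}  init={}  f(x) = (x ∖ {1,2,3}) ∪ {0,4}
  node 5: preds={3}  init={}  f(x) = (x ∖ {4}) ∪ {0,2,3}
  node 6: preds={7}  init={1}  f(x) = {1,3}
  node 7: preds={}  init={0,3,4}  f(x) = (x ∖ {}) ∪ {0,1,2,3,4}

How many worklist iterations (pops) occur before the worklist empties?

13

Trace (13 dequeues):
  [1] u=0 | in {} | out {0,2,3,4} | prev {0,2,3} | push {}
  [2] u=1 | in {} | out {0,1,2,3,4} | prev {} | push {0}
  [3] u=2 | in {} | out {4} | prev {} | push {1}
  [4] u=3 | in {1} | out {1,2,3,4} | prev {} | push {}
  [5] u=4 | in {0,1,2,3,4} | out {0,4} | prev {} | push {}
  [6] u=5 | in {1,2,3,4} | out {0,1,2,3} | prev {} | push {}
  [7] u=6 | in {0,3,4} | out {1,3} | prev {1} | push {3,4}
  [8] u=7 | in {} | out {0,1,2,3,4} | prev {0,3,4} | push {6}
  [9] u=0 | in {0,1,2,3,4} | out {0,2,3,4} | ==
  [10] u=1 | in {4} | out {0,1,2,3,4} | ==
  [11] u=3 | in {1,3} | out {1,2,3,4} | ==
  [12] u=4 | in {0,1,2,3,4} | out {0,4} | ==
  [13] u=6 | in {0,1,2,3,4} | out {1,3} | ==

Converged values:
  [0] {0,2,3,4}
  [1] {0,1,2,3,4}
  [2] {4}
  [3] {1,2,3,4}
  [4] {0,4}
  [5] {0,1,2,3}
  [6] {1,3}
  [7] {0,1,2,3,4}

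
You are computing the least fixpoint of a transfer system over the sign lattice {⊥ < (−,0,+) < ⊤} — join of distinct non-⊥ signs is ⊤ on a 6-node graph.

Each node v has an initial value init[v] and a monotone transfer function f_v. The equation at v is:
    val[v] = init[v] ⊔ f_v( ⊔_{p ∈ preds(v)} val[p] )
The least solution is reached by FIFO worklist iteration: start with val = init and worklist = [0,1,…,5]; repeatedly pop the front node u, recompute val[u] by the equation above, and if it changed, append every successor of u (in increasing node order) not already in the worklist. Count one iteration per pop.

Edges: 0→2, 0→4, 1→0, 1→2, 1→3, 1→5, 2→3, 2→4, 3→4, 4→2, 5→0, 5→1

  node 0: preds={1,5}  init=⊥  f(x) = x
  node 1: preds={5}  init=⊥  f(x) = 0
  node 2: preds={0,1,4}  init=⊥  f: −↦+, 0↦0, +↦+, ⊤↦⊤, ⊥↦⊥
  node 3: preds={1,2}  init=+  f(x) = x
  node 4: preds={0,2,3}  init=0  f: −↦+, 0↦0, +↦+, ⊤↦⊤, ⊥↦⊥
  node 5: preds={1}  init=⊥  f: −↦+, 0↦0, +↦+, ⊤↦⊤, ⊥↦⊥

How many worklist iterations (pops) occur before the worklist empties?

Trace (11 dequeues):
  [1] u=0 | in ⊥ | out ⊥ | ==
  [2] u=1 | in ⊥ | out 0 | prev ⊥ | push {0}
  [3] u=2 | in 0 | out 0 | prev ⊥ | push {}
  [4] u=3 | in 0 | out ⊤ | prev + | push {}
  [5] u=4 | in ⊤ | out ⊤ | prev 0 | push {2}
  [6] u=5 | in 0 | out 0 | prev ⊥ | push {1}
  [7] u=0 | in 0 | out 0 | prev ⊥ | push {4}
  [8] u=2 | in ⊤ | out ⊤ | prev 0 | push {3}
  [9] u=1 | in 0 | out 0 | ==
  [10] u=4 | in ⊤ | out ⊤ | ==
  [11] u=3 | in ⊤ | out ⊤ | ==

Converged values:
  [0] 0
  [1] 0
  [2] ⊤
  [3] ⊤
  [4] ⊤
  [5] 0

11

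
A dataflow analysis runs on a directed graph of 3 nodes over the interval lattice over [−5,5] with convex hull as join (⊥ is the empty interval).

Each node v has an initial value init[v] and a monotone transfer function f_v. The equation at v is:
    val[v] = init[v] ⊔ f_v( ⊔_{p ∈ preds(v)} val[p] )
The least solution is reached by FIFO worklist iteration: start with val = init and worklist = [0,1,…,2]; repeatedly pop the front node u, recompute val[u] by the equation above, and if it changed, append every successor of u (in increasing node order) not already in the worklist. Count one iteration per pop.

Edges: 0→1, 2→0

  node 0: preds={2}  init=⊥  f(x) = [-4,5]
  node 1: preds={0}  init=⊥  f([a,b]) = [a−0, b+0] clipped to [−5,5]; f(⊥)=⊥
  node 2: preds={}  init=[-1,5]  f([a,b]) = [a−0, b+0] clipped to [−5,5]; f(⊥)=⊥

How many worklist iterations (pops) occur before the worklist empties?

3

Iteration log — 3 steps:
  step 1. node 0  ⊔preds=[-1,5]  new=[-4,5]  old=⊥  +wl: 
  step 2. node 1  ⊔preds=[-4,5]  new=[-4,5]  old=⊥  +wl: 
  step 3. node 2  ⊔preds=⊥  new=[-1,5]  stable

Least fixpoint reached:
  node 0: [-4,5]
  node 1: [-4,5]
  node 2: [-1,5]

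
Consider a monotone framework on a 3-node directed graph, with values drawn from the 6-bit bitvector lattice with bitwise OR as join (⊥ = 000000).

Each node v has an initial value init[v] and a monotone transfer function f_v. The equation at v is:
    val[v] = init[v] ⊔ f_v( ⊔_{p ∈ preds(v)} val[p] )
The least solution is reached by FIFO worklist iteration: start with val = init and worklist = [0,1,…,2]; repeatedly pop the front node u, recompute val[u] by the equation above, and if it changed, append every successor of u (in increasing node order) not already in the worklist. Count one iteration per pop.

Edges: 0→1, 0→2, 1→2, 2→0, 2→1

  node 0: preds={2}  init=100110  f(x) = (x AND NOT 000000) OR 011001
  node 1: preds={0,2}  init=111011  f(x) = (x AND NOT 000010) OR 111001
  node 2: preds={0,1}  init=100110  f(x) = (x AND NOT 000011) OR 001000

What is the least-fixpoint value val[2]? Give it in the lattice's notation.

Trace (5 dequeues):
  [1] u=0 | in 100110 | out 111111 | prev 100110 | push {}
  [2] u=1 | in 111111 | out 111111 | prev 111011 | push {}
  [3] u=2 | in 111111 | out 111110 | prev 100110 | push {0,1}
  [4] u=0 | in 111110 | out 111111 | ==
  [5] u=1 | in 111111 | out 111111 | ==

Converged values:
  [0] 111111
  [1] 111111
  [2] 111110

111110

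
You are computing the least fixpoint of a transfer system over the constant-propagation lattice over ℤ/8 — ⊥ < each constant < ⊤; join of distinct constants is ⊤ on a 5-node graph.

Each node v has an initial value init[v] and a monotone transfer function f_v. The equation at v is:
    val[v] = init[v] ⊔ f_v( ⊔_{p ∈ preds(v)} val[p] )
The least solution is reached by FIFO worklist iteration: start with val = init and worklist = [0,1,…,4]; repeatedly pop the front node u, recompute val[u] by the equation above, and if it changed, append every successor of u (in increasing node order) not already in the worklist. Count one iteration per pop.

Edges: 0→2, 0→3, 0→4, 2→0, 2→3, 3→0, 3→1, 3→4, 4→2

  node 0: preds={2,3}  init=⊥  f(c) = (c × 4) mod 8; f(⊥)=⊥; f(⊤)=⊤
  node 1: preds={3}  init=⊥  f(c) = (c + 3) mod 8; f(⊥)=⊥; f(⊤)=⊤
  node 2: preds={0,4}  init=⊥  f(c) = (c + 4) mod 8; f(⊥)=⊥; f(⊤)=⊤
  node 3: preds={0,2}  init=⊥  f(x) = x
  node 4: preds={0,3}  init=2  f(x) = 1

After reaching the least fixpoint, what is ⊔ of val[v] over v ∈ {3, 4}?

⊤

Trace (15 dequeues):
  [1] u=0 | in ⊥ | out ⊥ | ==
  [2] u=1 | in ⊥ | out ⊥ | ==
  [3] u=2 | in 2 | out 6 | prev ⊥ | push {0}
  [4] u=3 | in 6 | out 6 | prev ⊥ | push {1}
  [5] u=4 | in 6 | out ⊤ | prev 2 | push {2}
  [6] u=0 | in 6 | out 0 | prev ⊥ | push {3,4}
  [7] u=1 | in 6 | out 1 | prev ⊥ | push {}
  [8] u=2 | in ⊤ | out ⊤ | prev 6 | push {0}
  [9] u=3 | in ⊤ | out ⊤ | prev 6 | push {1}
  [10] u=4 | in ⊤ | out ⊤ | ==
  [11] u=0 | in ⊤ | out ⊤ | prev 0 | push {2,3,4}
  [12] u=1 | in ⊤ | out ⊤ | prev 1 | push {}
  [13] u=2 | in ⊤ | out ⊤ | ==
  [14] u=3 | in ⊤ | out ⊤ | ==
  [15] u=4 | in ⊤ | out ⊤ | ==

Converged values:
  [0] ⊤
  [1] ⊤
  [2] ⊤
  [3] ⊤
  [4] ⊤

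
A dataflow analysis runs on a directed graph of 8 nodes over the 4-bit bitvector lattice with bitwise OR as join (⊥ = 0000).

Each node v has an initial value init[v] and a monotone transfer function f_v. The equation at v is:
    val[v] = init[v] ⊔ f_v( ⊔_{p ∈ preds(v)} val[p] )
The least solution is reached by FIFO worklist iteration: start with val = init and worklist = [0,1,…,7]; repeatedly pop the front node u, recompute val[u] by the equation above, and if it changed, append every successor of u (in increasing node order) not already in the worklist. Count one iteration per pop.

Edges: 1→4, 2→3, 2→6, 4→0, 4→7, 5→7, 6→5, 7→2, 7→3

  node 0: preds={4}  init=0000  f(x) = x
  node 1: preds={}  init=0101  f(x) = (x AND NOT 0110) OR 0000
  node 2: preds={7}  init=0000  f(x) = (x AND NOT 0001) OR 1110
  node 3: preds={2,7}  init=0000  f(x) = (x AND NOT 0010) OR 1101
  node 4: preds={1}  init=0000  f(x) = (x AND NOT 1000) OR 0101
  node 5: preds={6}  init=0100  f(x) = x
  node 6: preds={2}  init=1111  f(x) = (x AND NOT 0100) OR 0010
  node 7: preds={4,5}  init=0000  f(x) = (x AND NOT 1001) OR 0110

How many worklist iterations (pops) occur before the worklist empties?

Trace (11 dequeues):
  [1] u=0 | in 0000 | out 0000 | ==
  [2] u=1 | in 0000 | out 0101 | ==
  [3] u=2 | in 0000 | out 1110 | prev 0000 | push {}
  [4] u=3 | in 1110 | out 1101 | prev 0000 | push {}
  [5] u=4 | in 0101 | out 0101 | prev 0000 | push {0}
  [6] u=5 | in 1111 | out 1111 | prev 0100 | push {}
  [7] u=6 | in 1110 | out 1111 | ==
  [8] u=7 | in 1111 | out 0110 | prev 0000 | push {2,3}
  [9] u=0 | in 0101 | out 0101 | prev 0000 | push {}
  [10] u=2 | in 0110 | out 1110 | ==
  [11] u=3 | in 1110 | out 1101 | ==

Converged values:
  [0] 0101
  [1] 0101
  [2] 1110
  [3] 1101
  [4] 0101
  [5] 1111
  [6] 1111
  [7] 0110

11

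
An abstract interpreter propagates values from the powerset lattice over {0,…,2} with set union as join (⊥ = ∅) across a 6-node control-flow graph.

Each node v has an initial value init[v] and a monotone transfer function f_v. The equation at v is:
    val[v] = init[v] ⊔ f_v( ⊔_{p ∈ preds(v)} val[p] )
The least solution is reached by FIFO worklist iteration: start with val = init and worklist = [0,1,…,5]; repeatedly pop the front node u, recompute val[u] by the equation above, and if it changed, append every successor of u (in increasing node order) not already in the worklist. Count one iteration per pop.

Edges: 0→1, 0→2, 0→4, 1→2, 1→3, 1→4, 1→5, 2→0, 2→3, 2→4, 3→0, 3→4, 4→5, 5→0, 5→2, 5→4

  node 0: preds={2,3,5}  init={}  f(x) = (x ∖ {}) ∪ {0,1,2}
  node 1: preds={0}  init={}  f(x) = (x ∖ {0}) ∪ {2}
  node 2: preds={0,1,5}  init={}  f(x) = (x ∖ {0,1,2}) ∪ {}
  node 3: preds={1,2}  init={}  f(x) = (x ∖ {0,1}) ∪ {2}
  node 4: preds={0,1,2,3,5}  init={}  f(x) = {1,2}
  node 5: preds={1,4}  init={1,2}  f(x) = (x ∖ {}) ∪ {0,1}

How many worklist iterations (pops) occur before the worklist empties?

Trace (9 dequeues):
  [1] u=0 | in {1,2} | out {0,1,2} | prev {} | push {}
  [2] u=1 | in {0,1,2} | out {1,2} | prev {} | push {}
  [3] u=2 | in {0,1,2} | out {} | ==
  [4] u=3 | in {1,2} | out {2} | prev {} | push {0}
  [5] u=4 | in {0,1,2} | out {1,2} | prev {} | push {}
  [6] u=5 | in {1,2} | out {0,1,2} | prev {1,2} | push {2,4}
  [7] u=0 | in {0,1,2} | out {0,1,2} | ==
  [8] u=2 | in {0,1,2} | out {} | ==
  [9] u=4 | in {0,1,2} | out {1,2} | ==

Converged values:
  [0] {0,1,2}
  [1] {1,2}
  [2] {}
  [3] {2}
  [4] {1,2}
  [5] {0,1,2}

9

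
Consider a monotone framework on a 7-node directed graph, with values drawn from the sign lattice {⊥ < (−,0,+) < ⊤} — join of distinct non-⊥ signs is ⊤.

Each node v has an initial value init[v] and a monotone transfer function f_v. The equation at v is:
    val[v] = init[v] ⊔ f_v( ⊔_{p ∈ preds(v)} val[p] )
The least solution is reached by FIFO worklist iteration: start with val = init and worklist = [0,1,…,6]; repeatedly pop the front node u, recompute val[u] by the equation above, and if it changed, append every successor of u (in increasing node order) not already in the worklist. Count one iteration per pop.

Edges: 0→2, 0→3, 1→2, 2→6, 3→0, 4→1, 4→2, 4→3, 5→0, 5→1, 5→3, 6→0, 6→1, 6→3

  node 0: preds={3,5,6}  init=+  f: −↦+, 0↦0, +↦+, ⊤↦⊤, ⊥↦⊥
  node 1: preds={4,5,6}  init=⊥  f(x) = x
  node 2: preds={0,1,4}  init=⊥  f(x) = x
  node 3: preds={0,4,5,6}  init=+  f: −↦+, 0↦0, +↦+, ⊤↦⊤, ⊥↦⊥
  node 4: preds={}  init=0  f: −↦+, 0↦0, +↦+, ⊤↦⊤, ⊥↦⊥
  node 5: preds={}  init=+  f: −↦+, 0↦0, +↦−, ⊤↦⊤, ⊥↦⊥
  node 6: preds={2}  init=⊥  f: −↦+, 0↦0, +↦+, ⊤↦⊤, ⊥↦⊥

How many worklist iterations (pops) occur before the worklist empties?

11

Worklist (11 pops):
  #1 pop 0: in=+ → + (no change)
  #2 pop 1: in=⊤ → ⊤ (was ⊥); enqueue []
  #3 pop 2: in=⊤ → ⊤ (was ⊥); enqueue []
  #4 pop 3: in=⊤ → ⊤ (was +); enqueue [0]
  #5 pop 4: in=⊥ → 0 (no change)
  #6 pop 5: in=⊥ → + (no change)
  #7 pop 6: in=⊤ → ⊤ (was ⊥); enqueue [1,3]
  #8 pop 0: in=⊤ → ⊤ (was +); enqueue [2]
  #9 pop 1: in=⊤ → ⊤ (no change)
  #10 pop 3: in=⊤ → ⊤ (no change)
  #11 pop 2: in=⊤ → ⊤ (no change)

Fixpoint:
  val[0] = ⊤
  val[1] = ⊤
  val[2] = ⊤
  val[3] = ⊤
  val[4] = 0
  val[5] = +
  val[6] = ⊤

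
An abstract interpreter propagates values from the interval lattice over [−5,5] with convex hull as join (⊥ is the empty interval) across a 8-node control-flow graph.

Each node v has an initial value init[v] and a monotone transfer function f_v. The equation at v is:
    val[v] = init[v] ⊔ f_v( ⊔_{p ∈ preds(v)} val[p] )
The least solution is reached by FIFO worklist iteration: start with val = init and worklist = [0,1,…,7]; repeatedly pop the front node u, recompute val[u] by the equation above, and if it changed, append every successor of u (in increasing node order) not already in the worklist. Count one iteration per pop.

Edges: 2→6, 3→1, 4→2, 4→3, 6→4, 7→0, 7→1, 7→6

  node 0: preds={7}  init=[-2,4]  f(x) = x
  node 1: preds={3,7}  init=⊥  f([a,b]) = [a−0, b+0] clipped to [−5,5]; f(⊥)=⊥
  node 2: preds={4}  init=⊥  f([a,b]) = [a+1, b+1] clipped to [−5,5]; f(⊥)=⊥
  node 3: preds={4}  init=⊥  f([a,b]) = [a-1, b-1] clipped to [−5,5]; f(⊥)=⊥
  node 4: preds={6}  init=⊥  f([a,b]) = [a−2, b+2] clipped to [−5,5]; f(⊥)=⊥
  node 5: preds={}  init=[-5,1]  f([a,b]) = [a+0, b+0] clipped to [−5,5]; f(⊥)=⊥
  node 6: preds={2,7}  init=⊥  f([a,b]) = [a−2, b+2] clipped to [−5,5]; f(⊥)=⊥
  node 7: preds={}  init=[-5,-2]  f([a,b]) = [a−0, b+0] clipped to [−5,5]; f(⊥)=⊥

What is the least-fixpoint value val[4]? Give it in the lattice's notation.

Trace (18 dequeues):
  [1] u=0 | in [-5,-2] | out [-5,4] | prev [-2,4] | push {}
  [2] u=1 | in [-5,-2] | out [-5,-2] | prev ⊥ | push {}
  [3] u=2 | in ⊥ | out ⊥ | ==
  [4] u=3 | in ⊥ | out ⊥ | ==
  [5] u=4 | in ⊥ | out ⊥ | ==
  [6] u=5 | in ⊥ | out [-5,1] | ==
  [7] u=6 | in [-5,-2] | out [-5,0] | prev ⊥ | push {4}
  [8] u=7 | in ⊥ | out [-5,-2] | ==
  [9] u=4 | in [-5,0] | out [-5,2] | prev ⊥ | push {2,3}
  [10] u=2 | in [-5,2] | out [-4,3] | prev ⊥ | push {6}
  [11] u=3 | in [-5,2] | out [-5,1] | prev ⊥ | push {1}
  [12] u=6 | in [-5,3] | out [-5,5] | prev [-5,0] | push {4}
  [13] u=1 | in [-5,1] | out [-5,1] | prev [-5,-2] | push {}
  [14] u=4 | in [-5,5] | out [-5,5] | prev [-5,2] | push {2,3}
  [15] u=2 | in [-5,5] | out [-4,5] | prev [-4,3] | push {6}
  [16] u=3 | in [-5,5] | out [-5,4] | prev [-5,1] | push {1}
  [17] u=6 | in [-5,5] | out [-5,5] | ==
  [18] u=1 | in [-5,4] | out [-5,4] | prev [-5,1] | push {}

Converged values:
  [0] [-5,4]
  [1] [-5,4]
  [2] [-4,5]
  [3] [-5,4]
  [4] [-5,5]
  [5] [-5,1]
  [6] [-5,5]
  [7] [-5,-2]

[-5,5]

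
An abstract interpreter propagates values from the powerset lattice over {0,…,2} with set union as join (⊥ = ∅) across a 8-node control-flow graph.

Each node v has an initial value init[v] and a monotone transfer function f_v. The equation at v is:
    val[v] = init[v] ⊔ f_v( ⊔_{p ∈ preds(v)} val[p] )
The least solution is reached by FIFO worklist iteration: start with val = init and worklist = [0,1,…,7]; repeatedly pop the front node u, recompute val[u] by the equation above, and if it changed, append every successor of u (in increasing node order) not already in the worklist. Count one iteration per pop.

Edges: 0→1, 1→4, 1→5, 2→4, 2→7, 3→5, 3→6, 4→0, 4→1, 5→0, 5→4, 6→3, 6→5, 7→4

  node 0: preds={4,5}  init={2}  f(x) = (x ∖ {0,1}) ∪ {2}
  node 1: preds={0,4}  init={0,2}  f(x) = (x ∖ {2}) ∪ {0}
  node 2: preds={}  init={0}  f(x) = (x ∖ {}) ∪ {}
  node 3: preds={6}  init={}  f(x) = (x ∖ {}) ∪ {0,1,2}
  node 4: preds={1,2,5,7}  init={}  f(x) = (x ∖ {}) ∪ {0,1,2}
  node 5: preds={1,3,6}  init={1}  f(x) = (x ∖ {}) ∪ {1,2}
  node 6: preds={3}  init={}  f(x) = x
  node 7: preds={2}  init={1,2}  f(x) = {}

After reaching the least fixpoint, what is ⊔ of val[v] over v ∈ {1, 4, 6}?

{0,1,2}

Trace (13 dequeues):
  [1] u=0 | in {1} | out {2} | ==
  [2] u=1 | in {2} | out {0,2} | ==
  [3] u=2 | in {} | out {0} | ==
  [4] u=3 | in {} | out {0,1,2} | prev {} | push {}
  [5] u=4 | in {0,1,2} | out {0,1,2} | prev {} | push {0,1}
  [6] u=5 | in {0,1,2} | out {0,1,2} | prev {1} | push {4}
  [7] u=6 | in {0,1,2} | out {0,1,2} | prev {} | push {3,5}
  [8] u=7 | in {0} | out {1,2} | ==
  [9] u=0 | in {0,1,2} | out {2} | ==
  [10] u=1 | in {0,1,2} | out {0,1,2} | prev {0,2} | push {}
  [11] u=4 | in {0,1,2} | out {0,1,2} | ==
  [12] u=3 | in {0,1,2} | out {0,1,2} | ==
  [13] u=5 | in {0,1,2} | out {0,1,2} | ==

Converged values:
  [0] {2}
  [1] {0,1,2}
  [2] {0}
  [3] {0,1,2}
  [4] {0,1,2}
  [5] {0,1,2}
  [6] {0,1,2}
  [7] {1,2}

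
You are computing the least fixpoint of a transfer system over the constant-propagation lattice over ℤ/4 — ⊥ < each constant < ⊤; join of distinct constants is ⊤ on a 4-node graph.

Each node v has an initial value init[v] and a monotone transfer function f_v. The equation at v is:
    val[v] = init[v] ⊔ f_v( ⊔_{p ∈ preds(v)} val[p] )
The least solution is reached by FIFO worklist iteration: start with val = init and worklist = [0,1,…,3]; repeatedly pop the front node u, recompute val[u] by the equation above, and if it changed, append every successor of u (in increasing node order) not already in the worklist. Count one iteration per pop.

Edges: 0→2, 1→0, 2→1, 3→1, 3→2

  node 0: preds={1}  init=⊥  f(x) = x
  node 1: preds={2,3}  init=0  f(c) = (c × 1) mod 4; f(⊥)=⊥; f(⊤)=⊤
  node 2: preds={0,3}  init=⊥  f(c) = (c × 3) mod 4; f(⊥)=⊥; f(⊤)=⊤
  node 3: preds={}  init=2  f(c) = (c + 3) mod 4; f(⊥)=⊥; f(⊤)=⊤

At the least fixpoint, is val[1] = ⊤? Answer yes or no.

yes

Worklist (7 pops):
  #1 pop 0: in=0 → 0 (was ⊥); enqueue []
  #2 pop 1: in=2 → ⊤ (was 0); enqueue [0]
  #3 pop 2: in=⊤ → ⊤ (was ⊥); enqueue [1]
  #4 pop 3: in=⊥ → 2 (no change)
  #5 pop 0: in=⊤ → ⊤ (was 0); enqueue [2]
  #6 pop 1: in=⊤ → ⊤ (no change)
  #7 pop 2: in=⊤ → ⊤ (no change)

Fixpoint:
  val[0] = ⊤
  val[1] = ⊤
  val[2] = ⊤
  val[3] = 2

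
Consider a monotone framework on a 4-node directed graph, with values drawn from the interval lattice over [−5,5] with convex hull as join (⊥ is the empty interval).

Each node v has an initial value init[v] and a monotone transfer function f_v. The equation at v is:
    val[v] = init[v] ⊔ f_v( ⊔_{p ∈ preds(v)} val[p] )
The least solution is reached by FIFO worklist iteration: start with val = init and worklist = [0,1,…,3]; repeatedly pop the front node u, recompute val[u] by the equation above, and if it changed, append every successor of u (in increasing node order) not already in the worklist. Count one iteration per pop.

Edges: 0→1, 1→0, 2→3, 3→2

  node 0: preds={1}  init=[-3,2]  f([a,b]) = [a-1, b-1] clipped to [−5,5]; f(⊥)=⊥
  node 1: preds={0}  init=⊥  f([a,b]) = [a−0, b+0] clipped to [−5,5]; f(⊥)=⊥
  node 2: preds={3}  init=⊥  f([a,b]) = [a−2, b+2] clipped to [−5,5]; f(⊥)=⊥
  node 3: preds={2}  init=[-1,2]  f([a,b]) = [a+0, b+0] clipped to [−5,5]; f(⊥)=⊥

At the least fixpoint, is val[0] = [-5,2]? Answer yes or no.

Worklist (12 pops):
  #1 pop 0: in=⊥ → [-3,2] (no change)
  #2 pop 1: in=[-3,2] → [-3,2] (was ⊥); enqueue [0]
  #3 pop 2: in=[-1,2] → [-3,4] (was ⊥); enqueue []
  #4 pop 3: in=[-3,4] → [-3,4] (was [-1,2]); enqueue [2]
  #5 pop 0: in=[-3,2] → [-4,2] (was [-3,2]); enqueue [1]
  #6 pop 2: in=[-3,4] → [-5,5] (was [-3,4]); enqueue [3]
  #7 pop 1: in=[-4,2] → [-4,2] (was [-3,2]); enqueue [0]
  #8 pop 3: in=[-5,5] → [-5,5] (was [-3,4]); enqueue [2]
  #9 pop 0: in=[-4,2] → [-5,2] (was [-4,2]); enqueue [1]
  #10 pop 2: in=[-5,5] → [-5,5] (no change)
  #11 pop 1: in=[-5,2] → [-5,2] (was [-4,2]); enqueue [0]
  #12 pop 0: in=[-5,2] → [-5,2] (no change)

Fixpoint:
  val[0] = [-5,2]
  val[1] = [-5,2]
  val[2] = [-5,5]
  val[3] = [-5,5]

yes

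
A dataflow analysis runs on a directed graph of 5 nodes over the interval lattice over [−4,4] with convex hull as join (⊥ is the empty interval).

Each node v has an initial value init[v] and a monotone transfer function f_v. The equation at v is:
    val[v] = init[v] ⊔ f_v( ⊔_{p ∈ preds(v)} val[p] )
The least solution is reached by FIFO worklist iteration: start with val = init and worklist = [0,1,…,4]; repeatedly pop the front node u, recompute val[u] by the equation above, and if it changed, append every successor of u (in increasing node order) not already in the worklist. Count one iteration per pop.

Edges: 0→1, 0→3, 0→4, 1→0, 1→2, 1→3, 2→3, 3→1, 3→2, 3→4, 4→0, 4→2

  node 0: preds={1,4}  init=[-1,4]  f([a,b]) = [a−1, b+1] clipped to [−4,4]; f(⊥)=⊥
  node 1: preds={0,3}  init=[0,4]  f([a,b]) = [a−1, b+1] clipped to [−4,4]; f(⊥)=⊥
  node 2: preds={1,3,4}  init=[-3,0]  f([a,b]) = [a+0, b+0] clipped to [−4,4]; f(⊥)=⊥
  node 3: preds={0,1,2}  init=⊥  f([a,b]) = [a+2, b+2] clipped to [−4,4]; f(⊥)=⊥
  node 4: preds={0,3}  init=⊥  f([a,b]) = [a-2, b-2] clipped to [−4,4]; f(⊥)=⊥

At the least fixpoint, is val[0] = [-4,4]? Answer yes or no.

Iteration log — 13 steps:
  step 1. node 0  ⊔preds=[0,4]  new=[-1,4]  stable
  step 2. node 1  ⊔preds=[-1,4]  new=[-2,4]  old=[0,4]  +wl: 0
  step 3. node 2  ⊔preds=[-2,4]  new=[-3,4]  old=[-3,0]  +wl: 
  step 4. node 3  ⊔preds=[-3,4]  new=[-1,4]  old=⊥  +wl: 1,2
  step 5. node 4  ⊔preds=[-1,4]  new=[-3,2]  old=⊥  +wl: 
  step 6. node 0  ⊔preds=[-3,4]  new=[-4,4]  old=[-1,4]  +wl: 3,4
  step 7. node 1  ⊔preds=[-4,4]  new=[-4,4]  old=[-2,4]  +wl: 0
  step 8. node 2  ⊔preds=[-4,4]  new=[-4,4]  old=[-3,4]  +wl: 
  step 9. node 3  ⊔preds=[-4,4]  new=[-2,4]  old=[-1,4]  +wl: 1,2
  step 10. node 4  ⊔preds=[-4,4]  new=[-4,2]  old=[-3,2]  +wl: 
  step 11. node 0  ⊔preds=[-4,4]  new=[-4,4]  stable
  step 12. node 1  ⊔preds=[-4,4]  new=[-4,4]  stable
  step 13. node 2  ⊔preds=[-4,4]  new=[-4,4]  stable

Least fixpoint reached:
  node 0: [-4,4]
  node 1: [-4,4]
  node 2: [-4,4]
  node 3: [-2,4]
  node 4: [-4,2]

yes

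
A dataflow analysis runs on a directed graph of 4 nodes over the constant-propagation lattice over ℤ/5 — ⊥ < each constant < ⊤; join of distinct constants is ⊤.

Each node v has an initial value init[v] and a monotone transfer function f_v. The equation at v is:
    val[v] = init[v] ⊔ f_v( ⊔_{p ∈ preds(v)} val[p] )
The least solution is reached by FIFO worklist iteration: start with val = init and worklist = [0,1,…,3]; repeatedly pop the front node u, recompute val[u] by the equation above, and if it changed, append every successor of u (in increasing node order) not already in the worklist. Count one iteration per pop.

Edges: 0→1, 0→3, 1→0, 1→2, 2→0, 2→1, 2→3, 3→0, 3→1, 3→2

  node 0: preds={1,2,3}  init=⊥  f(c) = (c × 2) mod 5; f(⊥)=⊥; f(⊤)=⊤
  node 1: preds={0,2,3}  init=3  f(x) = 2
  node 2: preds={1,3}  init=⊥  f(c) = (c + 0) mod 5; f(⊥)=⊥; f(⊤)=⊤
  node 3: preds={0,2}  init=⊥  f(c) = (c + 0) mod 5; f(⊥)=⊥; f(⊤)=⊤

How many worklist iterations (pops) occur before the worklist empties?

8

Iteration log — 8 steps:
  step 1. node 0  ⊔preds=3  new=1  old=⊥  +wl: 
  step 2. node 1  ⊔preds=1  new=⊤  old=3  +wl: 0
  step 3. node 2  ⊔preds=⊤  new=⊤  old=⊥  +wl: 1
  step 4. node 3  ⊔preds=⊤  new=⊤  old=⊥  +wl: 2
  step 5. node 0  ⊔preds=⊤  new=⊤  old=1  +wl: 3
  step 6. node 1  ⊔preds=⊤  new=⊤  stable
  step 7. node 2  ⊔preds=⊤  new=⊤  stable
  step 8. node 3  ⊔preds=⊤  new=⊤  stable

Least fixpoint reached:
  node 0: ⊤
  node 1: ⊤
  node 2: ⊤
  node 3: ⊤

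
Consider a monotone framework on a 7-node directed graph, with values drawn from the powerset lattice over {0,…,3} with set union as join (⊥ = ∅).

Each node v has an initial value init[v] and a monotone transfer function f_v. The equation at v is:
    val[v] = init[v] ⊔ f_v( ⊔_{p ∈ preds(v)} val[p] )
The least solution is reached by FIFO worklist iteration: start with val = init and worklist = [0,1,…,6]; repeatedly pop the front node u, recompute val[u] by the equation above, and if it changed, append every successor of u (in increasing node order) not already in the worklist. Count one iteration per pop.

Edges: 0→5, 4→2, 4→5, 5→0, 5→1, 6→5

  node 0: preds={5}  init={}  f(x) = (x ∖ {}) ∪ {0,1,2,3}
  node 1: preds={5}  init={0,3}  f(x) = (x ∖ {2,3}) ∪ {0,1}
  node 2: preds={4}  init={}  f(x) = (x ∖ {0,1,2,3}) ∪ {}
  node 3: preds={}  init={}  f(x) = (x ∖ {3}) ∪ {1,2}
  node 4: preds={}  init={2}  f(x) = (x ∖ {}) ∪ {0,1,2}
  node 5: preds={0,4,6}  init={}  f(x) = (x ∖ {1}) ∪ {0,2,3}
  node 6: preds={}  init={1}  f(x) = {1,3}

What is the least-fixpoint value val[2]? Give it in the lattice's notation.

{}

Worklist (11 pops):
  #1 pop 0: in={} → {0,1,2,3} (was {}); enqueue []
  #2 pop 1: in={} → {0,1,3} (was {0,3}); enqueue []
  #3 pop 2: in={2} → {} (no change)
  #4 pop 3: in={} → {1,2} (was {}); enqueue []
  #5 pop 4: in={} → {0,1,2} (was {2}); enqueue [2]
  #6 pop 5: in={0,1,2,3} → {0,2,3} (was {}); enqueue [0,1]
  #7 pop 6: in={} → {1,3} (was {1}); enqueue [5]
  #8 pop 2: in={0,1,2} → {} (no change)
  #9 pop 0: in={0,2,3} → {0,1,2,3} (no change)
  #10 pop 1: in={0,2,3} → {0,1,3} (no change)
  #11 pop 5: in={0,1,2,3} → {0,2,3} (no change)

Fixpoint:
  val[0] = {0,1,2,3}
  val[1] = {0,1,3}
  val[2] = {}
  val[3] = {1,2}
  val[4] = {0,1,2}
  val[5] = {0,2,3}
  val[6] = {1,3}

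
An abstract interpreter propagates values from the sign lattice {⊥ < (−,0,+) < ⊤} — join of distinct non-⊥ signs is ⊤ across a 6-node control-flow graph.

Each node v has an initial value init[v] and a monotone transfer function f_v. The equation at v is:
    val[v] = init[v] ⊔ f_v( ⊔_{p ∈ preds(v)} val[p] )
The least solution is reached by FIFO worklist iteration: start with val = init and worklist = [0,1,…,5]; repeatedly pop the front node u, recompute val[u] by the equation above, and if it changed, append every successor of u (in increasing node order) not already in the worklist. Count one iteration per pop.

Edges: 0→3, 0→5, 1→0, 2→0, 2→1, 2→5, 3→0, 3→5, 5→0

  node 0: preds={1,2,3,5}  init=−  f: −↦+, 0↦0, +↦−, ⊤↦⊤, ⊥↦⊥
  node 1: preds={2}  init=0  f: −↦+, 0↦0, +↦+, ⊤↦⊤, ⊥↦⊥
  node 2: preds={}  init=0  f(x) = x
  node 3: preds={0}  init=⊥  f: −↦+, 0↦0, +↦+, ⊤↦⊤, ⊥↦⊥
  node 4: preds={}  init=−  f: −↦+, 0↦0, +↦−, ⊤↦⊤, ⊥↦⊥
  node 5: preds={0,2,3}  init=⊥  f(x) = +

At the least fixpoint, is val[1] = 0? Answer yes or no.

yes

Worklist (7 pops):
  #1 pop 0: in=0 → ⊤ (was −); enqueue []
  #2 pop 1: in=0 → 0 (no change)
  #3 pop 2: in=⊥ → 0 (no change)
  #4 pop 3: in=⊤ → ⊤ (was ⊥); enqueue [0]
  #5 pop 4: in=⊥ → − (no change)
  #6 pop 5: in=⊤ → + (was ⊥); enqueue []
  #7 pop 0: in=⊤ → ⊤ (no change)

Fixpoint:
  val[0] = ⊤
  val[1] = 0
  val[2] = 0
  val[3] = ⊤
  val[4] = −
  val[5] = +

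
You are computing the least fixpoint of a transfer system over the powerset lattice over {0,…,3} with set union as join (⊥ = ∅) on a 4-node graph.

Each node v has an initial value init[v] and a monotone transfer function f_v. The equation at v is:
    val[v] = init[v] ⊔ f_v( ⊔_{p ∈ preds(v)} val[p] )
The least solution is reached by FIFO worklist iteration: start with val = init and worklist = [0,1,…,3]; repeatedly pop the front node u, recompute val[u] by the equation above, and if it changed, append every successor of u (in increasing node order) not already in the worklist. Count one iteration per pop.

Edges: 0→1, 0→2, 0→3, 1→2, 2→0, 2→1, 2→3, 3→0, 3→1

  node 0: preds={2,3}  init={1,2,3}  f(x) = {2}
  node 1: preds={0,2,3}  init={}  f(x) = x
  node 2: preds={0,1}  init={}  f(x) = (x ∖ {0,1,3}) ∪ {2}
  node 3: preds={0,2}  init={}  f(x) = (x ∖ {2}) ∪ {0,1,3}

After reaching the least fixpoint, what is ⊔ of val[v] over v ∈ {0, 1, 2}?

Trace (7 dequeues):
  [1] u=0 | in {} | out {1,2,3} | ==
  [2] u=1 | in {1,2,3} | out {1,2,3} | prev {} | push {}
  [3] u=2 | in {1,2,3} | out {2} | prev {} | push {0,1}
  [4] u=3 | in {1,2,3} | out {0,1,3} | prev {} | push {}
  [5] u=0 | in {0,1,2,3} | out {1,2,3} | ==
  [6] u=1 | in {0,1,2,3} | out {0,1,2,3} | prev {1,2,3} | push {2}
  [7] u=2 | in {0,1,2,3} | out {2} | ==

Converged values:
  [0] {1,2,3}
  [1] {0,1,2,3}
  [2] {2}
  [3] {0,1,3}

{0,1,2,3}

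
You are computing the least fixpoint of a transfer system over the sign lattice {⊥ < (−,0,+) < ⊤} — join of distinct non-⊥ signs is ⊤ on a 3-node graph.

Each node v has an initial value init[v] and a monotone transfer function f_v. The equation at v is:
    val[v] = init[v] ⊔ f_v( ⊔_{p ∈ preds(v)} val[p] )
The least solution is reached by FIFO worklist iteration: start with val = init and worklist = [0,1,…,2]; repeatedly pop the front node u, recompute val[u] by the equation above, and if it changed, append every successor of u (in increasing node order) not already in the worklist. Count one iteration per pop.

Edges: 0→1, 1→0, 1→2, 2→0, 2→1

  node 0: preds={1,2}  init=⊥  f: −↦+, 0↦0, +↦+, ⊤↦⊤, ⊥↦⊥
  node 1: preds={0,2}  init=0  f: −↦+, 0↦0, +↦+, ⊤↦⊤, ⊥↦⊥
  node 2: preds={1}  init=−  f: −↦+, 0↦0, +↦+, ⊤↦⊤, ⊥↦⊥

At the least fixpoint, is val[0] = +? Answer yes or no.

no

Worklist (5 pops):
  #1 pop 0: in=⊤ → ⊤ (was ⊥); enqueue []
  #2 pop 1: in=⊤ → ⊤ (was 0); enqueue [0]
  #3 pop 2: in=⊤ → ⊤ (was −); enqueue [1]
  #4 pop 0: in=⊤ → ⊤ (no change)
  #5 pop 1: in=⊤ → ⊤ (no change)

Fixpoint:
  val[0] = ⊤
  val[1] = ⊤
  val[2] = ⊤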